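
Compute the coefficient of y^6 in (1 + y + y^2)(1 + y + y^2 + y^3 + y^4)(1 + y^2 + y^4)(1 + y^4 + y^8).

11

(1 + y + y^2) has coefficients 1,1,1 for degrees 0…2.
(1 + y + y^2 + y^3 + y^4) has coefficients 1,1,1,1,1,0,0 for degrees 0…6.
Multiplying by (1 + y^2 + y^4) gives running coefficients 1,1,2,2,3,2,2 for degrees 0…6.
Finally multiplying by (1 + y^4 + y^8), the product of all factors after the first has coefficients 1,1,2,2,4,3,4 for degrees 0…6.
[y^6] = 1·4 + 1·3 + 1·4 = 11.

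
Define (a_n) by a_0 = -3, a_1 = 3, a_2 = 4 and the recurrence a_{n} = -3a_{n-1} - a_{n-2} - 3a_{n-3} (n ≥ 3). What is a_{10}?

The ordinary generating function has denominator 1 + 3x + x^2 + 3x^3.
Iterating the recurrence: a_0,…,a_{10} = -3, 3, 4, -6, 5, -21, 76, -222, 653, -1965, 5908.

5908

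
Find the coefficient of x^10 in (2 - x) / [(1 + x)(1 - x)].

Partial fractions give a closed form: a_n = (3/2)·(-1)^n + (1/2)·1^n.
At n = 10: a_10 = 2.

2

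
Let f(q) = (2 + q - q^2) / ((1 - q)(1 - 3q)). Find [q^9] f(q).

The denominator gives the recurrence a_n = 4a_(n−1) − 3a_(n−2) for n ≥ 3; the numerator fixes a_0 = 2, a_1 = 9, a_2 = 29.
Iterating: 2, 9, 29, 89, 269, 809, 2429, 7289, 21869, 65609, so a_9 = 65609.

65609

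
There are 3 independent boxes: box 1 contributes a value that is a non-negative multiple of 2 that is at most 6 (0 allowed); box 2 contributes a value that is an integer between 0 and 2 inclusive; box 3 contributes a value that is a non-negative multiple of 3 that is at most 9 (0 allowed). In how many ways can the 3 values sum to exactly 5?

3

The generating function for the choices is (1 + t² + t⁴ + t⁶)·(1 + t + t²)·(1 + t³ + t⁶ + t⁹); the count is [t⁵].
(1 + t² + t⁴ + t⁶) has coefficients 1,0,1,0,1,0 for degrees 0…5.
(1 + t + t²) has coefficients 1,1,1,0,0,0 for degrees 0…5.
Finally multiplying by (1 + t³ + t⁶ + t⁹), the product of all factors after the first has coefficients 1,1,1,1,1,1 for degrees 0…5.
[t⁵] = 1·1 + 1·1 + 1·1 = 3.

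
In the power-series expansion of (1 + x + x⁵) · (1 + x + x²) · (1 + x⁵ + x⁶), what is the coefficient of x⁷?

(1 + x + x⁵) has coefficients 1,1,0,0,0,1 for degrees 0…5.
(1 + x + x²) has coefficients 1,1,1,0,0,0,0,0 for degrees 0…7.
Finally multiplying by (1 + x⁵ + x⁶), the product of all factors after the first has coefficients 1,1,1,0,0,1,2,2 for degrees 0…7.
[x⁷] = 1·2 + 1·2 + 1·1 = 5.

5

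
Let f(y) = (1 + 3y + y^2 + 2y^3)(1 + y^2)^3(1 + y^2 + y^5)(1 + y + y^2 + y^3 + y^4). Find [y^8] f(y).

94

(1 + 3y + y^2 + 2y^3) has coefficients 1,3,1,2 for degrees 0…3.
(1 + y^2)^3 has coefficients 1,0,3,0,3,0,1,0,0 for degrees 0…8.
Multiplying by (1 + y^2 + y^5) gives running coefficients 1,0,4,0,6,1,4,3,1 for degrees 0…8.
Finally multiplying by (1 + y + y^2 + y^3 + y^4), the product of all factors after the first has coefficients 1,1,5,5,11,11,15,14,15 for degrees 0…8.
[y^8] = 1·15 + 3·14 + 1·15 + 2·11 = 94.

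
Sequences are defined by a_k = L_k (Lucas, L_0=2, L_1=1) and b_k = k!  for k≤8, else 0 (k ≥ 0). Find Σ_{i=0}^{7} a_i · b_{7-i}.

11367

The convolution is the x^7 coefficient of A(x)B(x).
Σ = 2·5040 + 1·720 + 3·120 + 4·24 + 7·6 + 11·2 + 18·1 + 29·1 = 11367.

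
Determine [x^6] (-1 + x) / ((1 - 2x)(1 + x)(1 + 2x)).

-106

Partial fractions give a closed form: a_n = (-1/6)·2^n + (2/3)·(-1)^n + (-3/2)·(-2)^n.
At n = 6: a_6 = -106.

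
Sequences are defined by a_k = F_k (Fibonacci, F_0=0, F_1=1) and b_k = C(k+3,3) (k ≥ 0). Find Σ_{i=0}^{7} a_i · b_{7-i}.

This is [x^7] in the product of the two ordinary generating functions.
Σ = 0·120 + 1·84 + 1·56 + 2·35 + 3·20 + 5·10 + 8·4 + 13·1 = 365.

365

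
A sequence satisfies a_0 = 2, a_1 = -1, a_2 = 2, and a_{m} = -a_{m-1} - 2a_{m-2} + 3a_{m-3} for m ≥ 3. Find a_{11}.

The ordinary generating function has denominator 1 + x + 2x^2 - 3x^3.
Iterating the recurrence: a_0,…,a_{11} = 2, -1, 2, 6, -13, 7, 37, -90, 37, 254, -598, 201.

201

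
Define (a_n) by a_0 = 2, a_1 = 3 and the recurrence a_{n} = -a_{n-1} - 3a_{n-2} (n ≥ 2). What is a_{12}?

The ordinary generating function has denominator 1 + z + 3z^2.
Iterating the recurrence: a_0,…,a_{12} = 2, 3, -9, 0, 27, -27, -54, 135, 27, -432, 351, 945, -1998.

-1998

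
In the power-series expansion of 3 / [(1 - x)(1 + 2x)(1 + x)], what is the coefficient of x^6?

255

The denominator gives the recurrence a_n = −2a_(n−1) + a_(n−2) + 2a_(n−3) for n ≥ 3; the numerator fixes a_0 = 3, a_1 = -6, a_2 = 15.
Iterating: 3, -6, 15, -30, 63, -126, 255, so a_6 = 255.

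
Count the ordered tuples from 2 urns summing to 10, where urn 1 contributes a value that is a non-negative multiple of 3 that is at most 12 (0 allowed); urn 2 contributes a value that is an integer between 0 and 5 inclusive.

2

The generating function for the choices is (1 + x³ + x⁶ + x⁹ + x¹²)·(1 + x + x² + x³ + x⁴ + x⁵); the count is [x¹⁰].
(1 + x³ + x⁶ + x⁹ + x¹²) has coefficients 1,0,0,1,0,0,1,0,0,1,0 for degrees 0…10.
(1 + x + x² + x³ + x⁴ + x⁵) has coefficients 1,1,1,1,1,1,0,0,0,0,0 for degrees 0…10.
[x¹⁰] = 1·0 + 1·0 + 1·1 + 1·1 = 2.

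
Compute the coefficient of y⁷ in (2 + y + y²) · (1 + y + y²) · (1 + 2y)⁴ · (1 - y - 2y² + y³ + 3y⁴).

199

(2 + y + y²) has coefficients 2,1,1 for degrees 0…2.
(1 + y + y²) has coefficients 1,1,1,0,0,0,0,0 for degrees 0…7.
Multiplying by (1 + 2y)⁴ gives running coefficients 1,9,33,64,72,48,16,0 for degrees 0…7.
Finally multiplying by (1 - y - 2y² + y³ + 3y⁴), the product of all factors after the first has coefficients 1,8,22,14,-46,-92,-13,152 for degrees 0…7.
[y⁷] = 2·152 + 1·(-13) + 1·(-92) = 199.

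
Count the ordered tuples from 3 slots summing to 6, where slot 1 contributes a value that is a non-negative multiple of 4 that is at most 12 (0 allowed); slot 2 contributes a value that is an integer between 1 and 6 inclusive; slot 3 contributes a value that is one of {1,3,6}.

The generating function for the choices is (1 + q⁴ + q⁸ + q¹²)·(q + q² + q³ + q⁴ + q⁵ + q⁶)·(q + q³ + q⁶); the count is [q⁶].
(1 + q⁴ + q⁸ + q¹²) has coefficients 1,0,0,0,1,0,0 for degrees 0…6.
(q + q² + q³ + q⁴ + q⁵ + q⁶) has coefficients 0,1,1,1,1,1,1 for degrees 0…6.
Finally multiplying by (q + q³ + q⁶), the product of all factors after the first has coefficients 0,0,1,1,2,2,2 for degrees 0…6.
[q⁶] = 1·2 + 1·1 = 3.

3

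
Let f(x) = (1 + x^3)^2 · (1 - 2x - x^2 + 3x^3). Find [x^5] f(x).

(1 + x^3)^2 has coefficients 1,0,0,2,0,0 for degrees 0…5.
(1 - 2x - x^2 + 3x^3) has coefficients 1,-2,-1,3,0,0 for degrees 0…5.
[x^5] = 1·0 + 2·(-1) = -2.

-2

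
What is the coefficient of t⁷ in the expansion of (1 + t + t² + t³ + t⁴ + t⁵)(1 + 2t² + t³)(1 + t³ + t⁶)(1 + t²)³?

45

(1 + t + t² + t³ + t⁴ + t⁵) has coefficients 1,1,1,1,1,1 for degrees 0…5.
(1 + 2t² + t³) has coefficients 1,0,2,1,0,0,0,0 for degrees 0…7.
Multiplying by (1 + t³ + t⁶) gives running coefficients 1,0,2,2,0,2,2,0 for degrees 0…7.
Finally multiplying by (1 + t²)³, the product of all factors after the first has coefficients 1,0,5,2,9,8,9,12 for degrees 0…7.
[t⁷] = 1·12 + 1·9 + 1·8 + 1·9 + 1·2 + 1·5 = 45.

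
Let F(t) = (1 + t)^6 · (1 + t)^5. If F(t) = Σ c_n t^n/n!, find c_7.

1663200

The EGF product rule gives c_7 = Σ_{k_1+k_2=7} C(7; k_1,k_2) · ∏ g_i(k_i), where (1+t)^6 gives the falling factorial (6)_k; (1+t)^5 gives the falling factorial (5)_k.
g_1(k) for k = 0…7: 1, 6, 30, 120, 360, 720, 720, 0.
g_2(k) for k = 0…7: 1, 5, 20, 60, 120, 120, 0, 0.
c_7 = Σ_k C(7,k)·g_1(k)·g_2(7−k) = 21·30·120 + 35·120·120 + 35·360·60 + 21·720·20 + 7·720·5 = 75600 + 504000 + 756000 + 302400 + 25200 = 1663200.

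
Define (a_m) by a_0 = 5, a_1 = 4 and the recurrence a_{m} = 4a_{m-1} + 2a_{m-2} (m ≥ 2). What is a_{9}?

871744

The ordinary generating function has denominator 1 - 4t - 2t^2.
Iterating the recurrence: a_0,…,a_{9} = 5, 4, 26, 112, 500, 2224, 9896, 44032, 195920, 871744.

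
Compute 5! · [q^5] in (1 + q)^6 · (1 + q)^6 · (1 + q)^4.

524160

The EGF product rule gives c_5 = Σ_{k_1+k_2+k_3=5} C(5; k_1,k_2,k_3) · ∏ g_i(k_i), where (1+q)^6 gives the falling factorial (6)_k; (1+q)^6 gives the falling factorial (6)_k; (1+q)^4 gives the falling factorial (4)_k.
g_1(k) for k = 0…5: 1, 6, 30, 120, 360, 720.
g_2(k) for k = 0…5: 1, 6, 30, 120, 360, 720.
g_3(k) for k = 0…5: 1, 4, 12, 24, 24, 0.
First combine the last two factors: h(k) = Σ_j C(k,j)·g_2(j)·g_3(k−j) for k = 0…5: 1, 10, 90, 720, 5040, 30240.
c_5 = Σ_k C(5,k)·g_1(k)·h(5−k) = 1·1·30240 + 5·6·5040 + 10·30·720 + 10·120·90 + 5·360·10 + 1·720·1 = 30240 + 151200 + 216000 + 108000 + 18000 + 720 = 524160.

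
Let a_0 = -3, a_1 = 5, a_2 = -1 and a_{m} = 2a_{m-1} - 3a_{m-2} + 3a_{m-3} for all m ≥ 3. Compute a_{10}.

182

The ordinary generating function has denominator 1 - 2x + 3x^2 - 3x^3.
Iterating the recurrence: a_0,…,a_{10} = -3, 5, -1, -26, -34, 7, 38, -47, -187, -119, 182.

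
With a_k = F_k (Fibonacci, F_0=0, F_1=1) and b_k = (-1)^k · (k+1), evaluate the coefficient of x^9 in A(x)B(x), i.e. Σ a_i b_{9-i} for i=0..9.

21

This is [x^9] in the product of the two ordinary generating functions.
Σ = 0·(-10) + 1·9 + 1·(-8) + 2·7 + 3·(-6) + 5·5 + 8·(-4) + 13·3 + 21·(-2) + 34·1 = 21.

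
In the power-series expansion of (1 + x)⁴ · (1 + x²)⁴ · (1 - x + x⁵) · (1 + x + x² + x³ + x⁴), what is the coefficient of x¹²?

(1 + x)⁴ has coefficients 1,4,6,4,1 for degrees 0…4.
(1 + x²)⁴ has coefficients 1,0,4,0,6,0,4,0,1,0,0,0,0 for degrees 0…12.
Multiplying by (1 - x + x⁵) gives running coefficients 1,-1,4,-4,6,-5,4,0,1,5,0,4,0 for degrees 0…12.
Finally multiplying by (1 + x + x² + x³ + x⁴), the product of all factors after the first has coefficients 1,0,4,0,6,0,5,1,6,5,10,10,10 for degrees 0…12.
[x¹²] = 1·10 + 4·10 + 6·10 + 4·5 + 1·6 = 136.

136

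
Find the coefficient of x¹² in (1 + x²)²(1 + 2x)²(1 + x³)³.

20

(1 + x²)² has coefficients 1,0,2,0,1 for degrees 0…4.
(1 + 2x)² has coefficients 1,4,4,0,0,0,0,0,0,0,0,0,0 for degrees 0…12.
Finally multiplying by (1 + x³)³, the product of all factors after the first has coefficients 1,4,4,3,12,12,3,12,12,1,4,4,0 for degrees 0…12.
[x¹²] = 1·0 + 2·4 + 1·12 = 20.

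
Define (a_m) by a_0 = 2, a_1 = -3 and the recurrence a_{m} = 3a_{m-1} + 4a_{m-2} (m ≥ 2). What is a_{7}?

The ordinary generating function has denominator 1 - 3x - 4x^2.
Iterating the recurrence: a_0,…,a_{7} = 2, -3, -1, -15, -49, -207, -817, -3279.

-3279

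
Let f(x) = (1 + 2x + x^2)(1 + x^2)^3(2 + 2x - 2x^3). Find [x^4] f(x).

(1 + 2x + x^2) has coefficients 1,2,1 for degrees 0…2.
(1 + x^2)^3 has coefficients 1,0,3,0,3 for degrees 0…4.
Finally multiplying by (2 + 2x - 2x^3), the product of all factors after the first has coefficients 2,2,6,4,6 for degrees 0…4.
[x^4] = 1·6 + 2·4 + 1·6 = 20.

20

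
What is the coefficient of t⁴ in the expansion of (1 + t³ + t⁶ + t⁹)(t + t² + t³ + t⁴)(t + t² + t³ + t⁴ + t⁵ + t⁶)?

3

(1 + t³ + t⁶ + t⁹) has coefficients 1,0,0,1,0 for degrees 0…4.
(t + t² + t³ + t⁴) has coefficients 0,1,1,1,1 for degrees 0…4.
Finally multiplying by (t + t² + t³ + t⁴ + t⁵ + t⁶), the product of all factors after the first has coefficients 0,0,1,2,3 for degrees 0…4.
[t⁴] = 1·3 + 1·0 = 3.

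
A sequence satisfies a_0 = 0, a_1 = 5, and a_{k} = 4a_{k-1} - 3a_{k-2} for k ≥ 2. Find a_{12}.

The ordinary generating function has denominator 1 - 4q + 3q^2.
Iterating the recurrence: a_0,…,a_{12} = 0, 5, 20, 65, 200, 605, 1820, 5465, 16400, 49205, 147620, 442865, 1328600.

1328600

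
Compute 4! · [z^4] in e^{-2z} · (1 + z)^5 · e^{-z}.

The EGF product rule gives c_4 = Σ_{k_1+k_2+k_3=4} C(4; k_1,k_2,k_3) · ∏ g_i(k_i), where e^{-2z} gives (-2)^k; (1+z)^5 gives the falling factorial (5)_k; e^{-z} gives (-1)^k.
g_1(k) for k = 0…4: 1, -2, 4, -8, 16.
g_2(k) for k = 0…4: 1, 5, 20, 60, 120.
g_3(k) for k = 0…4: 1, -1, 1, -1, 1.
First combine the last two factors: h(k) = Σ_j C(k,j)·g_2(j)·g_3(k−j) for k = 0…4: 1, 4, 11, 14, -19.
c_4 = Σ_k C(4,k)·g_1(k)·h(4−k) = 1·1·(-19) + 4·(-2)·14 + 6·4·11 + 4·(-8)·4 + 1·16·1 = −19 − 112 + 264 − 128 + 16 = 21.

21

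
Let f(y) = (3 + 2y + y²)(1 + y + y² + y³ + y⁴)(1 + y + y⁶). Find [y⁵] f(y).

9

(3 + 2y + y²) has coefficients 3,2,1 for degrees 0…2.
(1 + y + y² + y³ + y⁴) has coefficients 1,1,1,1,1,0 for degrees 0…5.
Finally multiplying by (1 + y + y⁶), the product of all factors after the first has coefficients 1,2,2,2,2,1 for degrees 0…5.
[y⁵] = 3·1 + 2·2 + 1·2 = 9.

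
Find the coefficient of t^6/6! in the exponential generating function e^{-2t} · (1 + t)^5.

64

The EGF product rule gives c_6 = Σ_{k_1+k_2=6} C(6; k_1,k_2) · ∏ g_i(k_i), where e^{-2t} gives (-2)^k; (1+t)^5 gives the falling factorial (5)_k.
g_1(k) for k = 0…6: 1, -2, 4, -8, 16, -32, 64.
g_2(k) for k = 0…6: 1, 5, 20, 60, 120, 120, 0.
c_6 = Σ_k C(6,k)·g_1(k)·g_2(6−k) = 6·(-2)·120 + 15·4·120 + 20·(-8)·60 + 15·16·20 + 6·(-32)·5 + 1·64·1 = −1440 + 7200 − 9600 + 4800 − 960 + 64 = 64.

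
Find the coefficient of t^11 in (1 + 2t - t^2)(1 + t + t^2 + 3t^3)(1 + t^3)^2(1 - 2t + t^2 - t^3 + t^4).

(1 + 2t - t^2) has coefficients 1,2,-1 for degrees 0…2.
(1 + t + t^2 + 3t^3) has coefficients 1,1,1,3,0,0,0,0,0,0,0,0 for degrees 0…11.
Multiplying by (1 + t^3)^2 gives running coefficients 1,1,1,5,2,2,7,1,1,3,0,0 for degrees 0…11.
Finally multiplying by (1 - 2t + t^2 - t^3 + t^4), the product of all factors after the first has coefficients 1,-1,0,3,-7,3,1,-8,6,-3,1,3 for degrees 0…11.
[t^11] = 1·3 + 2·1 − 1·(-3) = 8.

8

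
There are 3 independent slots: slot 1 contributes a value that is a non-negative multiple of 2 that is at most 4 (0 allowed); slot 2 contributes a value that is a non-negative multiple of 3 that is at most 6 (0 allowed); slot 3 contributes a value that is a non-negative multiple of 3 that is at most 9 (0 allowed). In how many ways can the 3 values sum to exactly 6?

The generating function for the choices is (1 + q² + q⁴)·(1 + q³ + q⁶)·(1 + q³ + q⁶ + q⁹); the count is [q⁶].
(1 + q² + q⁴) has coefficients 1,0,1,0,1 for degrees 0…4.
(1 + q³ + q⁶) has coefficients 1,0,0,1,0,0,1 for degrees 0…6.
Finally multiplying by (1 + q³ + q⁶ + q⁹), the product of all factors after the first has coefficients 1,0,0,2,0,0,3 for degrees 0…6.
[q⁶] = 1·3 + 1·0 + 1·0 = 3.

3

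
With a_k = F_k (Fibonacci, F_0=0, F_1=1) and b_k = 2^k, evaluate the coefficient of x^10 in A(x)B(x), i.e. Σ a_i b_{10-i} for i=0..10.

1815

This is [x^10] in the product of the two ordinary generating functions.
Σ = 0·1024 + 1·512 + 1·256 + 2·128 + 3·64 + 5·32 + 8·16 + 13·8 + 21·4 + 34·2 + 55·1 = 1815.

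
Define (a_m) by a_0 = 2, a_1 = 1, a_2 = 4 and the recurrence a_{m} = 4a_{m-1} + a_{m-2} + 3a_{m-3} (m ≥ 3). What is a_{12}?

13436397

The ordinary generating function has denominator 1 - 4q - q^2 - 3q^3.
Iterating the recurrence: a_0,…,a_{12} = 2, 1, 4, 23, 99, 431, 1892, 8296, 36369, 159448, 699049, 3064751, 13436397.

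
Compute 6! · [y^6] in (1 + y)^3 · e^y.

229

The EGF product rule gives c_6 = Σ_{k_1+k_2=6} C(6; k_1,k_2) · ∏ g_i(k_i), where (1+y)^3 gives the falling factorial (3)_k; e^y gives (1)^k.
g_1(k) for k = 0…6: 1, 3, 6, 6, 0, 0, 0.
g_2(k) for k = 0…6: 1, 1, 1, 1, 1, 1, 1.
c_6 = Σ_k C(6,k)·g_1(k)·g_2(6−k) = 1·1·1 + 6·3·1 + 15·6·1 + 20·6·1 = 1 + 18 + 90 + 120 = 229.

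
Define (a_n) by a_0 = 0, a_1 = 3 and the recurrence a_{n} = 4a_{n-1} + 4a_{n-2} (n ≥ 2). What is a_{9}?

756480

The ordinary generating function has denominator 1 - 4y - 4y^2.
Iterating the recurrence: a_0,…,a_{9} = 0, 3, 12, 60, 288, 1392, 6720, 32448, 156672, 756480.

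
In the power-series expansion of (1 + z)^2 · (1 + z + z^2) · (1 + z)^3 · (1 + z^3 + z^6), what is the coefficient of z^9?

31

(1 + z)^2 has coefficients 1,2,1 for degrees 0…2.
(1 + z + z^2) has coefficients 1,1,1,0,0,0,0,0,0,0 for degrees 0…9.
Multiplying by (1 + z)^3 gives running coefficients 1,4,7,7,4,1,0,0,0,0 for degrees 0…9.
Finally multiplying by (1 + z^3 + z^6), the product of all factors after the first has coefficients 1,4,7,8,8,8,8,8,8,7 for degrees 0…9.
[z^9] = 1·7 + 2·8 + 1·8 = 31.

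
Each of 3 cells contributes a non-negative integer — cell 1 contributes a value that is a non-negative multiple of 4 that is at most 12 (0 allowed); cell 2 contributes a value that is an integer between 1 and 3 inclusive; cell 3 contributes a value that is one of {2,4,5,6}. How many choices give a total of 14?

The generating function for the choices is (1 + q^4 + q^8 + q^12)·(q + q^2 + q^3)·(q^2 + q^4 + q^5 + q^6); the count is [q^14].
(1 + q^4 + q^8 + q^12) has coefficients 1,0,0,0,1,0,0,0,1,0,0,0,1 for degrees 0…12.
(q + q^2 + q^3) has coefficients 0,1,1,1,0,0,0,0,0,0,0,0,0,0,0 for degrees 0…14.
Finally multiplying by (q^2 + q^4 + q^5 + q^6), the product of all factors after the first has coefficients 0,0,0,1,1,2,2,3,2,1,0,0,0,0,0 for degrees 0…14.
[q^14] = 1·0 + 1·0 + 1·2 + 1·0 = 2.

2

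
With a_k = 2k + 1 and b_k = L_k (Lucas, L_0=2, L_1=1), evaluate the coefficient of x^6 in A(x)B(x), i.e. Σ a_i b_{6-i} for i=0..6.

Write out a_i and b_{6-i} for i = 0,…,6 and sum the products.
Σ = 1·18 + 3·11 + 5·7 + 7·4 + 9·3 + 11·1 + 13·2 = 178.

178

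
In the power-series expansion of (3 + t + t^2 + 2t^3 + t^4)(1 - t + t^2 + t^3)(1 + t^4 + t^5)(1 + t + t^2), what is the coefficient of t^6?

(3 + t + t^2 + 2t^3 + t^4) has coefficients 3,1,1,2,1 for degrees 0…4.
(1 - t + t^2 + t^3) has coefficients 1,-1,1,1,0,0,0 for degrees 0…6.
Multiplying by (1 + t^4 + t^5) gives running coefficients 1,-1,1,1,1,0,0 for degrees 0…6.
Finally multiplying by (1 + t + t^2), the product of all factors after the first has coefficients 1,0,1,1,3,2,1 for degrees 0…6.
[t^6] = 3·1 + 1·2 + 1·3 + 2·1 + 1·1 = 11.

11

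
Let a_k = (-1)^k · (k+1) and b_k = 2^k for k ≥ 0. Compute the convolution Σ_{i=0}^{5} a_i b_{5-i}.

12

The convolution is the x^5 coefficient of A(x)B(x).
Σ = 1·32 − 2·16 + 3·8 − 4·4 + 5·2 − 6·1 = 12.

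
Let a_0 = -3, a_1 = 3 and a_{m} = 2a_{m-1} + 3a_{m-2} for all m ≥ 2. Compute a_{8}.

-3

The ordinary generating function has denominator 1 - 2y - 3y^2.
Iterating the recurrence: a_0,…,a_{8} = -3, 3, -3, 3, -3, 3, -3, 3, -3.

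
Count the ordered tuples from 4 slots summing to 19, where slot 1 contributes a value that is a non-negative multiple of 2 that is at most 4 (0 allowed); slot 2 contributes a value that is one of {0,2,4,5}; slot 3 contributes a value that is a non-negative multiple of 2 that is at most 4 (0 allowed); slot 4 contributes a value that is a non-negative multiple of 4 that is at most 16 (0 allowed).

4

The generating function for the choices is (1 + t^2 + t^4)·(1 + t^2 + t^4 + t^5)·(1 + t^2 + t^4)·(1 + t^4 + t^8 + t^12 + t^16); the count is [t^19].
(1 + t^2 + t^4) has coefficients 1,0,1,0,1 for degrees 0…4.
(1 + t^2 + t^4 + t^5) has coefficients 1,0,1,0,1,1,0,0,0,0,0,0,0,0,0,0,0,0,0,0 for degrees 0…19.
Multiplying by (1 + t^2 + t^4) gives running coefficients 1,0,2,0,3,1,2,1,1,1,0,0,0,0,0,0,0,0,0,0 for degrees 0…19.
Finally multiplying by (1 + t^4 + t^8 + t^12 + t^16), the product of all factors after the first has coefficients 1,0,2,0,4,1,4,1,5,2,4,1,5,2,4,1,5,2,4,1 for degrees 0…19.
[t^19] = 1·1 + 1·2 + 1·1 = 4.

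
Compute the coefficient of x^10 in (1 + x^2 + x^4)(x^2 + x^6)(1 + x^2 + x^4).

(1 + x^2 + x^4) has coefficients 1,0,1,0,1 for degrees 0…4.
(x^2 + x^6) has coefficients 0,0,1,0,0,0,1,0,0,0,0 for degrees 0…10.
Finally multiplying by (1 + x^2 + x^4), the product of all factors after the first has coefficients 0,0,1,0,1,0,2,0,1,0,1 for degrees 0…10.
[x^10] = 1·1 + 1·1 + 1·2 = 4.

4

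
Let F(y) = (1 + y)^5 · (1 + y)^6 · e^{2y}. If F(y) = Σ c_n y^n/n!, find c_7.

The EGF product rule gives c_7 = Σ_{k_1+k_2+k_3=7} C(7; k_1,k_2,k_3) · ∏ g_i(k_i), where (1+y)^5 gives the falling factorial (5)_k; (1+y)^6 gives the falling factorial (6)_k; e^{2y} gives (2)^k.
g_1(k) for k = 0…7: 1, 5, 20, 60, 120, 120, 0, 0.
g_2(k) for k = 0…7: 1, 6, 30, 120, 360, 720, 720, 0.
g_3(k) for k = 0…7: 1, 2, 4, 8, 16, 32, 64, 128.
First combine the last two factors: h(k) = Σ_j C(k,j)·g_2(j)·g_3(k−j) for k = 0…7: 1, 8, 58, 380, 2248, 12032, 58576, 261536.
c_7 = Σ_k C(7,k)·g_1(k)·h(7−k) = 1·1·261536 + 7·5·58576 + 21·20·12032 + 35·60·2248 + 35·120·380 + 21·120·58 = 261536 + 2050160 + 5053440 + 4720800 + 1596000 + 146160 = 13828096.

13828096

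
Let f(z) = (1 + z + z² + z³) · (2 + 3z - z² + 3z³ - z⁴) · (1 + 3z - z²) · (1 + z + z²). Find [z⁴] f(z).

(1 + z + z² + z³) has coefficients 1,1,1,1 for degrees 0…3.
(2 + 3z - z² + 3z³ - z⁴) has coefficients 2,3,-1,3,-1 for degrees 0…4.
Multiplying by (1 + 3z - z²) gives running coefficients 2,9,6,-3,9 for degrees 0…4.
Finally multiplying by (1 + z + z²), the product of all factors after the first has coefficients 2,11,17,12,12 for degrees 0…4.
[z⁴] = 1·12 + 1·12 + 1·17 + 1·11 = 52.

52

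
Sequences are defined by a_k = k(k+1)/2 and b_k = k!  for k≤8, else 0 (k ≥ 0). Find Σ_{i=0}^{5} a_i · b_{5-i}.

Write out a_i and b_{5-i} for i = 0,…,5 and sum the products.
Σ = 0·120 + 1·24 + 3·6 + 6·2 + 10·1 + 15·1 = 79.

79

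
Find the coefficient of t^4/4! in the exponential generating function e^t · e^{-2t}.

1

The EGF product rule gives c_4 = Σ_{k_1+k_2=4} C(4; k_1,k_2) · ∏ g_i(k_i), where e^t gives (1)^k; e^{-2t} gives (-2)^k.
g_1(k) for k = 0…4: 1, 1, 1, 1, 1.
g_2(k) for k = 0…4: 1, -2, 4, -8, 16.
c_4 = Σ_k C(4,k)·g_1(k)·g_2(4−k) = 1·1·16 + 4·1·(-8) + 6·1·4 + 4·1·(-2) + 1·1·1 = 16 − 32 + 24 − 8 + 1 = 1.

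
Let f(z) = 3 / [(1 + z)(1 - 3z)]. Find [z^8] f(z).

Partial fractions give a closed form: a_n = (3/4)·(-1)^n + (9/4)·3^n.
At n = 8: a_8 = 14763.

14763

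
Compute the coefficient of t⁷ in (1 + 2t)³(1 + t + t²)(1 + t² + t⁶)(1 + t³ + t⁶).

61

(1 + 2t)³ has coefficients 1,6,12,8 for degrees 0…3.
(1 + t + t²) has coefficients 1,1,1,0,0,0,0,0 for degrees 0…7.
Multiplying by (1 + t² + t⁶) gives running coefficients 1,1,2,1,1,0,1,1 for degrees 0…7.
Finally multiplying by (1 + t³ + t⁶), the product of all factors after the first has coefficients 1,1,2,2,2,2,3,3 for degrees 0…7.
[t⁷] = 1·3 + 6·3 + 12·2 + 8·2 = 61.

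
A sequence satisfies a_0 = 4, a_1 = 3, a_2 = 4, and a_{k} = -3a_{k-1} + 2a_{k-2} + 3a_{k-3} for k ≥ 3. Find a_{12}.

The ordinary generating function has denominator 1 + 3z - 2z^2 - 3z^3.
Iterating the recurrence: a_0,…,a_{12} = 4, 3, 4, 6, -1, 27, -65, 246, -787, 2658, -8810, 29385, -97801.

-97801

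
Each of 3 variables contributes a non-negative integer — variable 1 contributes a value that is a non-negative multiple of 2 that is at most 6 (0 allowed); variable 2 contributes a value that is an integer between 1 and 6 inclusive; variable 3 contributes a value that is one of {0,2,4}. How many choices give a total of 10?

The generating function for the choices is (1 + q^2 + q^4 + q^6)·(q + q^2 + q^3 + q^4 + q^5 + q^6)·(1 + q^2 + q^4); the count is [q^10].
(1 + q^2 + q^4 + q^6) has coefficients 1,0,1,0,1,0,1 for degrees 0…6.
(q + q^2 + q^3 + q^4 + q^5 + q^6) has coefficients 0,1,1,1,1,1,1,0,0,0,0 for degrees 0…10.
Finally multiplying by (1 + q^2 + q^4), the product of all factors after the first has coefficients 0,1,1,2,2,3,3,2,2,1,1 for degrees 0…10.
[q^10] = 1·1 + 1·2 + 1·3 + 1·2 = 8.

8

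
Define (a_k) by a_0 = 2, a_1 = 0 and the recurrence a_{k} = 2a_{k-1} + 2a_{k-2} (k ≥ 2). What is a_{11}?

26752

The ordinary generating function has denominator 1 - 2t - 2t^2.
Iterating the recurrence: a_0,…,a_{11} = 2, 0, 4, 8, 24, 64, 176, 480, 1312, 3584, 9792, 26752.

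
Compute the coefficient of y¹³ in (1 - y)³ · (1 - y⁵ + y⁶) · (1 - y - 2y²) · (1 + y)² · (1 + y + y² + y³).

3

(1 - y)³ has coefficients 1,-3,3,-1 for degrees 0…3.
(1 - y⁵ + y⁶) has coefficients 1,0,0,0,0,-1,1,0,0,0,0,0,0,0 for degrees 0…13.
Multiplying by (1 - y - 2y²) gives running coefficients 1,-1,-2,0,0,-1,2,1,-2,0,0,0,0,0 for degrees 0…13.
Multiplying by (1 + y)² gives running coefficients 1,1,-3,-5,-2,-1,0,4,2,-3,-2,0,0,0 for degrees 0…13.
Finally multiplying by (1 + y + y² + y³), the product of all factors after the first has coefficients 1,2,-1,-6,-9,-11,-8,1,5,3,1,-3,-5,-2 for degrees 0…13.
[y¹³] = 1·(-2) − 3·(-5) + 3·(-3) − 1·1 = 3.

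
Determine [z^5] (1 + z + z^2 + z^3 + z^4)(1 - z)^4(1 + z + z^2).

(1 + z + z^2 + z^3 + z^4) has coefficients 1,1,1,1,1 for degrees 0…4.
(1 - z)^4 has coefficients 1,-4,6,-4,1,0 for degrees 0…5.
Finally multiplying by (1 + z + z^2), the product of all factors after the first has coefficients 1,-3,3,-2,3,-3 for degrees 0…5.
[z^5] = 1·(-3) + 1·3 + 1·(-2) + 1·3 + 1·(-3) = -2.

-2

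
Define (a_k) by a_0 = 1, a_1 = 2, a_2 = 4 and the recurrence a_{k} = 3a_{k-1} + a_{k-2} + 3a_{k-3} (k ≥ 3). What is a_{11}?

The ordinary generating function has denominator 1 - 3t - t^2 - 3t^3.
Iterating the recurrence: a_0,…,a_{11} = 1, 2, 4, 17, 61, 212, 748, 2639, 9301, 32786, 115576, 407417.

407417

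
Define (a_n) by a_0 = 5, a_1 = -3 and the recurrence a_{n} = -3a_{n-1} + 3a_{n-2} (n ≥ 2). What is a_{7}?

-17091

The ordinary generating function has denominator 1 + 3t - 3t^2.
Iterating the recurrence: a_0,…,a_{7} = 5, -3, 24, -81, 315, -1188, 4509, -17091.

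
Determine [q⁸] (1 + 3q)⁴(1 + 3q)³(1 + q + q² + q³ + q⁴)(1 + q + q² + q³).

54669

(1 + 3q)⁴ has coefficients 1,12,54,108,81 for degrees 0…4.
(1 + 3q)³ has coefficients 1,9,27,27,0,0,0,0,0 for degrees 0…8.
Multiplying by (1 + q + q² + q³ + q⁴) gives running coefficients 1,10,37,64,64,63,54,27,0 for degrees 0…8.
Finally multiplying by (1 + q + q² + q³), the product of all factors after the first has coefficients 1,11,48,112,175,228,245,208,144 for degrees 0…8.
[q⁸] = 1·144 + 12·208 + 54·245 + 108·228 + 81·175 = 54669.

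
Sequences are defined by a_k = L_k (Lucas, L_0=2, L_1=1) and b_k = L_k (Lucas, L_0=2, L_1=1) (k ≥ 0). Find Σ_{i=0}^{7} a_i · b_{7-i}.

This is [x^7] in the product of the two ordinary generating functions.
Σ = 2·29 + 1·18 + 3·11 + 4·7 + 7·4 + 11·3 + 18·1 + 29·2 = 274.

274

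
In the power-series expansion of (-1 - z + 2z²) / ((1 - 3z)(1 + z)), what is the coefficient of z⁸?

The denominator gives the recurrence a_n = 2a_(n−1) + 3a_(n−2) for n ≥ 3; the numerator fixes a_0 = -1, a_1 = -3, a_2 = -7.
Iterating: -1, -3, -7, -23, -67, -203, -607, -1823, -5467, so a_8 = -5467.

-5467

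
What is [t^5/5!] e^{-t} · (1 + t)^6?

-151

The EGF product rule gives c_5 = Σ_{k_1+k_2=5} C(5; k_1,k_2) · ∏ g_i(k_i), where e^{-t} gives (-1)^k; (1+t)^6 gives the falling factorial (6)_k.
g_1(k) for k = 0…5: 1, -1, 1, -1, 1, -1.
g_2(k) for k = 0…5: 1, 6, 30, 120, 360, 720.
c_5 = Σ_k C(5,k)·g_1(k)·g_2(5−k) = 1·1·720 + 5·(-1)·360 + 10·1·120 + 10·(-1)·30 + 5·1·6 + 1·(-1)·1 = 720 − 1800 + 1200 − 300 + 30 − 1 = -151.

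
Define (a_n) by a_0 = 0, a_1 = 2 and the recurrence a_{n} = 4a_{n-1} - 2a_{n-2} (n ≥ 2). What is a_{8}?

The ordinary generating function has denominator 1 - 4q + 2q^2.
Iterating the recurrence: a_0,…,a_{8} = 0, 2, 8, 28, 96, 328, 1120, 3824, 13056.

13056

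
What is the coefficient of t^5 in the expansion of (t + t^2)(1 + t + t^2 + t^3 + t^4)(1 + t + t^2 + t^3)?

8

(t + t^2) has coefficients 0,1,1 for degrees 0…2.
(1 + t + t^2 + t^3 + t^4) has coefficients 1,1,1,1,1,0 for degrees 0…5.
Finally multiplying by (1 + t + t^2 + t^3), the product of all factors after the first has coefficients 1,2,3,4,4,3 for degrees 0…5.
[t^5] = 1·4 + 1·4 = 8.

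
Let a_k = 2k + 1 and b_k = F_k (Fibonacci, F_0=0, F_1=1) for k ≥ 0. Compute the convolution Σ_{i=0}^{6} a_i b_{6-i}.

Write out a_i and b_{6-i} for i = 0,…,6 and sum the products.
Σ = 1·8 + 3·5 + 5·3 + 7·2 + 9·1 + 11·1 + 13·0 = 72.

72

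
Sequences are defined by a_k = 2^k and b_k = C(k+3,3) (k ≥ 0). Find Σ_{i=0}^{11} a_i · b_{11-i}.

32192

This is [x^11] in the product of the two ordinary generating functions.
Σ = 1·364 + 2·286 + 4·220 + 8·165 + 16·120 + 32·84 + 64·56 + 128·35 + 256·20 + 512·10 + 1024·4 + 2048·1 = 32192.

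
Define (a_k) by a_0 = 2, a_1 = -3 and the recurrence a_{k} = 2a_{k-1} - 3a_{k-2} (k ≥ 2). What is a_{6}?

The ordinary generating function has denominator 1 - 2t + 3t^2.
Iterating the recurrence: a_0,…,a_{6} = 2, -3, -12, -15, 6, 57, 96.

96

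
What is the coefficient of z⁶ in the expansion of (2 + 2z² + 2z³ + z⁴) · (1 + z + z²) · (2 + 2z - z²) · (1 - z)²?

(2 + 2z² + 2z³ + z⁴) has coefficients 2,0,2,2,1 for degrees 0…4.
(1 + z + z²) has coefficients 1,1,1,0,0,0,0 for degrees 0…6.
Multiplying by (2 + 2z - z²) gives running coefficients 2,4,3,1,-1,0,0 for degrees 0…6.
Finally multiplying by (1 - z)², the product of all factors after the first has coefficients 2,0,-3,-1,0,3,-1 for degrees 0…6.
[z⁶] = 2·(-1) + 2·0 + 2·(-1) + 1·(-3) = -7.

-7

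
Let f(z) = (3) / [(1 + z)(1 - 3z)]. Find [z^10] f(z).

Partial fractions give a closed form: a_n = (3/4)·(-1)^n + (9/4)·3^n.
At n = 10: a_10 = 132861.

132861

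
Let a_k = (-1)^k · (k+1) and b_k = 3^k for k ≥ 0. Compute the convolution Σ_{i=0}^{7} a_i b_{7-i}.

1228

The convolution is the t^7 coefficient of A(t)B(t).
Σ = 1·2187 − 2·729 + 3·243 − 4·81 + 5·27 − 6·9 + 7·3 − 8·1 = 1228.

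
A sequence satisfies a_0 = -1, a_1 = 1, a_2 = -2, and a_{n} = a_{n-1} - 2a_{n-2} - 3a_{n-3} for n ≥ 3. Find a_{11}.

The ordinary generating function has denominator 1 - q + 2q^2 + 3q^3.
Iterating the recurrence: a_0,…,a_{11} = -1, 1, -2, -1, 0, 8, 11, -5, -51, -74, 43, 344.

344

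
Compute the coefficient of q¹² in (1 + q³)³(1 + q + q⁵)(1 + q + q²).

(1 + q³)³ has coefficients 1,0,0,3,0,0,3,0,0,1 for degrees 0…9.
(1 + q + q⁵) has coefficients 1,1,0,0,0,1,0,0,0,0,0,0,0 for degrees 0…12.
Finally multiplying by (1 + q + q²), the product of all factors after the first has coefficients 1,2,2,1,0,1,1,1,0,0,0,0,0 for degrees 0…12.
[q¹²] = 1·0 + 3·0 + 3·1 + 1·1 = 4.

4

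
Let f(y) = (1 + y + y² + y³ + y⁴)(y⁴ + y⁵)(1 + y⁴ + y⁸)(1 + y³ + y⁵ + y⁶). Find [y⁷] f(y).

(1 + y + y² + y³ + y⁴) has coefficients 1,1,1,1,1 for degrees 0…4.
(y⁴ + y⁵) has coefficients 0,0,0,0,1,1,0,0 for degrees 0…7.
Multiplying by (1 + y⁴ + y⁸) gives running coefficients 0,0,0,0,1,1,0,0 for degrees 0…7.
Finally multiplying by (1 + y³ + y⁵ + y⁶), the product of all factors after the first has coefficients 0,0,0,0,1,1,0,1 for degrees 0…7.
[y⁷] = 1·1 + 1·0 + 1·1 + 1·1 + 1·0 = 3.

3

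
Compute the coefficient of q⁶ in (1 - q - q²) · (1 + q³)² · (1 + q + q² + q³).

(1 - q - q²) has coefficients 1,-1,-1 for degrees 0…2.
(1 + q³)² has coefficients 1,0,0,2,0,0,1 for degrees 0…6.
Finally multiplying by (1 + q + q² + q³), the product of all factors after the first has coefficients 1,1,1,3,2,2,3 for degrees 0…6.
[q⁶] = 1·3 − 1·2 − 1·2 = -1.

-1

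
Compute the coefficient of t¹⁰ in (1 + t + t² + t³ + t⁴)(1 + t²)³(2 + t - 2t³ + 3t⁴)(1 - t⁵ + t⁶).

(1 + t + t² + t³ + t⁴) has coefficients 1,1,1,1,1 for degrees 0…4.
(1 + t²)³ has coefficients 1,0,3,0,3,0,1,0,0,0,0 for degrees 0…10.
Multiplying by (2 + t - 2t³ + 3t⁴) gives running coefficients 2,1,6,1,9,-3,11,-5,9,-2,3 for degrees 0…10.
Finally multiplying by (1 - t⁵ + t⁶), the product of all factors after the first has coefficients 2,1,6,1,9,-5,12,-10,14,-10,15 for degrees 0…10.
[t¹⁰] = 1·15 + 1·(-10) + 1·14 + 1·(-10) + 1·12 = 21.

21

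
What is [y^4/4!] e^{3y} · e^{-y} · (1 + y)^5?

1256

The EGF product rule gives c_4 = Σ_{k_1+k_2+k_3=4} C(4; k_1,k_2,k_3) · ∏ g_i(k_i), where e^{3y} gives (3)^k; e^{-y} gives (-1)^k; (1+y)^5 gives the falling factorial (5)_k.
g_1(k) for k = 0…4: 1, 3, 9, 27, 81.
g_2(k) for k = 0…4: 1, -1, 1, -1, 1.
g_3(k) for k = 0…4: 1, 5, 20, 60, 120.
First combine the last two factors: h(k) = Σ_j C(k,j)·g_2(j)·g_3(k−j) for k = 0…4: 1, 4, 11, 14, -19.
c_4 = Σ_k C(4,k)·g_1(k)·h(4−k) = 1·1·(-19) + 4·3·14 + 6·9·11 + 4·27·4 + 1·81·1 = −19 + 168 + 594 + 432 + 81 = 1256.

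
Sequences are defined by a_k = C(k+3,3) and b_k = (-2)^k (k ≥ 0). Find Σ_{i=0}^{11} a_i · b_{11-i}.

The convolution is the t^11 coefficient of A(t)B(t).
Σ = 1·(-2048) + 4·1024 + 10·(-512) + 20·256 + 35·(-128) + 56·64 + 84·(-32) + 120·16 + 165·(-8) + 220·4 + 286·(-2) + 364·1 = -264.

-264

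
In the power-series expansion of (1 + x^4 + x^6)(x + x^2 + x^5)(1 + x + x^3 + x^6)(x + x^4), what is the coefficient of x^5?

2

(1 + x^4 + x^6) has coefficients 1,0,0,0,1,0 for degrees 0…5.
(x + x^2 + x^5) has coefficients 0,1,1,0,0,1 for degrees 0…5.
Multiplying by (1 + x + x^3 + x^6) gives running coefficients 0,1,2,1,1,2 for degrees 0…5.
Finally multiplying by (x + x^4), the product of all factors after the first has coefficients 0,0,1,2,1,2 for degrees 0…5.
[x^5] = 1·2 + 1·0 = 2.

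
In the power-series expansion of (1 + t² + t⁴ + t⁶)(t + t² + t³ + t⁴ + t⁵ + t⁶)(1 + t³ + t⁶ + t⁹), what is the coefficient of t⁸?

7

(1 + t² + t⁴ + t⁶) has coefficients 1,0,1,0,1,0,1 for degrees 0…6.
(t + t² + t³ + t⁴ + t⁵ + t⁶) has coefficients 0,1,1,1,1,1,1,0,0 for degrees 0…8.
Finally multiplying by (1 + t³ + t⁶ + t⁹), the product of all factors after the first has coefficients 0,1,1,1,2,2,2,2,2 for degrees 0…8.
[t⁸] = 1·2 + 1·2 + 1·2 + 1·1 = 7.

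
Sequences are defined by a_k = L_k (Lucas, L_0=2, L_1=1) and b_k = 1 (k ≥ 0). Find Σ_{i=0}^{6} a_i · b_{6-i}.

46

The convolution is the x^6 coefficient of A(x)B(x).
Σ = 2·1 + 1·1 + 3·1 + 4·1 + 7·1 + 11·1 + 18·1 = 46.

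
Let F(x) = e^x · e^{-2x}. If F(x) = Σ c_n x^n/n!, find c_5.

The EGF product rule gives c_5 = Σ_{k_1+k_2=5} C(5; k_1,k_2) · ∏ g_i(k_i), where e^x gives (1)^k; e^{-2x} gives (-2)^k.
g_1(k) for k = 0…5: 1, 1, 1, 1, 1, 1.
g_2(k) for k = 0…5: 1, -2, 4, -8, 16, -32.
c_5 = Σ_k C(5,k)·g_1(k)·g_2(5−k) = 1·1·(-32) + 5·1·16 + 10·1·(-8) + 10·1·4 + 5·1·(-2) + 1·1·1 = −32 + 80 − 80 + 40 − 10 + 1 = -1.

-1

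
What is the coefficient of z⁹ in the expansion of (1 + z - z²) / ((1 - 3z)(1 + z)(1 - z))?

Partial fractions give a closed form: a_n = (11/8)·3^n + (-1/8)·(-1)^n + (-1/4)·1^n.
At n = 9: a_9 = 27064.

27064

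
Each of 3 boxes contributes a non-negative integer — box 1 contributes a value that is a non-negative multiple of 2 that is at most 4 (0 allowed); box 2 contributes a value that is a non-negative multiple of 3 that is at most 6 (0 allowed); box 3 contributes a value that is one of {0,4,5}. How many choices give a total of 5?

2

The generating function for the choices is (1 + x^2 + x^4)·(1 + x^3 + x^6)·(1 + x^4 + x^5); the count is [x^5].
(1 + x^2 + x^4) has coefficients 1,0,1,0,1 for degrees 0…4.
(1 + x^3 + x^6) has coefficients 1,0,0,1,0,0 for degrees 0…5.
Finally multiplying by (1 + x^4 + x^5), the product of all factors after the first has coefficients 1,0,0,1,1,1 for degrees 0…5.
[x^5] = 1·1 + 1·1 + 1·0 = 2.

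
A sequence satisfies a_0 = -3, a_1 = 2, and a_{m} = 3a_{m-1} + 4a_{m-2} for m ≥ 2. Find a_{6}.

The ordinary generating function has denominator 1 - 3z - 4z^2.
Iterating the recurrence: a_0,…,a_{6} = -3, 2, -6, -10, -54, -202, -822.

-822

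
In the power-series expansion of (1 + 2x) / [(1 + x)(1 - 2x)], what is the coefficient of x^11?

2731

Partial fractions give a closed form: a_n = (-1/3)·(-1)^n + (4/3)·2^n.
At n = 11: a_11 = 2731.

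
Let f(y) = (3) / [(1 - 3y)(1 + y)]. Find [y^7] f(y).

Partial fractions give a closed form: a_n = (9/4)·3^n + (3/4)·(-1)^n.
At n = 7: a_7 = 4920.

4920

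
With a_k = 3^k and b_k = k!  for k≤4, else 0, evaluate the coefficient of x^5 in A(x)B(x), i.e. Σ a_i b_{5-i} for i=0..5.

Write out a_i and b_{5-i} for i = 0,…,5 and sum the products.
Σ = 1·0 + 3·24 + 9·6 + 27·2 + 81·1 + 243·1 = 504.

504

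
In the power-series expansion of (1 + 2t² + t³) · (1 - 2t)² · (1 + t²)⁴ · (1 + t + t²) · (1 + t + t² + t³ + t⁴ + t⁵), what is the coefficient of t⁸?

(1 + 2t² + t³) has coefficients 1,0,2,1 for degrees 0…3.
(1 - 2t)² has coefficients 1,-4,4,0,0,0,0,0,0 for degrees 0…8.
Multiplying by (1 + t²)⁴ gives running coefficients 1,-4,8,-16,22,-24,28,-16,17 for degrees 0…8.
Multiplying by (1 + t + t²) gives running coefficients 1,-3,5,-12,14,-18,26,-12,29 for degrees 0…8.
Finally multiplying by (1 + t + t² + t³ + t⁴ + t⁵), the product of all factors after the first has coefficients 1,-2,3,-9,5,-13,12,3,27 for degrees 0…8.
[t⁸] = 1·27 + 2·12 + 1·(-13) = 38.

38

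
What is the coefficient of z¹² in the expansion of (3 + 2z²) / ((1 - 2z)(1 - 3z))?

5108591

The denominator gives the recurrence a_n = 5a_(n−1) − 6a_(n−2) for n ≥ 3; the numerator fixes a_0 = 3, a_1 = 15, a_2 = 59.
Iterating: 3, 15, 59, 205, 671, 2125, 6599, 20245, 61631, 186685, 563639, 1698085, 5108591, so a_12 = 5108591.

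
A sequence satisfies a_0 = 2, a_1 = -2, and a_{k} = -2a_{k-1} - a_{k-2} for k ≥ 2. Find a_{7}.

The ordinary generating function has denominator 1 + 2x + x^2.
Iterating the recurrence: a_0,…,a_{7} = 2, -2, 2, -2, 2, -2, 2, -2.

-2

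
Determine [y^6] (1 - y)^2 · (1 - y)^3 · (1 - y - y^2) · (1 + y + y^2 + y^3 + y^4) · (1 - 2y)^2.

-8

(1 - y)^2 has coefficients 1,-2,1 for degrees 0…2.
(1 - y)^3 has coefficients 1,-3,3,-1,0,0,0 for degrees 0…6.
Multiplying by (1 - y - y^2) gives running coefficients 1,-4,5,-1,-2,1,0 for degrees 0…6.
Multiplying by (1 + y + y^2 + y^3 + y^4) gives running coefficients 1,-3,2,1,-1,-1,3 for degrees 0…6.
Finally multiplying by (1 - 2y)^2, the product of all factors after the first has coefficients 1,-7,18,-19,3,7,3 for degrees 0…6.
[y^6] = 1·3 − 2·7 + 1·3 = -8.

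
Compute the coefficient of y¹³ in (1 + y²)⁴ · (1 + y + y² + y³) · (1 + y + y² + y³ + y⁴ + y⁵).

(1 + y²)⁴ has coefficients 1,0,4,0,6,0,4,0,1 for degrees 0…8.
(1 + y + y² + y³) has coefficients 1,1,1,1,0,0,0,0,0,0,0,0,0,0 for degrees 0…13.
Finally multiplying by (1 + y + y² + y³ + y⁴ + y⁵), the product of all factors after the first has coefficients 1,2,3,4,4,4,3,2,1,0,0,0,0,0 for degrees 0…13.
[y¹³] = 1·0 + 4·0 + 6·0 + 4·2 + 1·4 = 12.

12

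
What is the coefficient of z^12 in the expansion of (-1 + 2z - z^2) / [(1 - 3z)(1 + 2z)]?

The denominator gives the recurrence a_n = a_(n−1) + 6a_(n−2) for n ≥ 3; the numerator fixes a_0 = -1, a_1 = 1, a_2 = -6.
Iterating: -1, 1, -6, 0, -36, -36, -252, -468, -1980, -4788, -16668, -45396, -145404, so a_12 = -145404.

-145404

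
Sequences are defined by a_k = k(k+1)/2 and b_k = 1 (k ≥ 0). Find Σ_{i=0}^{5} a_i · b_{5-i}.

35

The convolution is the x^5 coefficient of A(x)B(x).
Σ = 0·1 + 1·1 + 3·1 + 6·1 + 10·1 + 15·1 = 35.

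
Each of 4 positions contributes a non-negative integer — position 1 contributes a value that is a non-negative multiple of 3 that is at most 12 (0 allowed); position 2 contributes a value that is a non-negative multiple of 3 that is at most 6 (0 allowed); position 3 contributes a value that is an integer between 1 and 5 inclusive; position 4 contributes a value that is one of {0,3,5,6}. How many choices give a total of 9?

The generating function for the choices is (1 + z^3 + z^6 + z^9 + z^12)·(1 + z^3 + z^6)·(z + z^2 + z^3 + z^4 + z^5)·(1 + z^3 + z^5 + z^6); the count is [z^9].
(1 + z^3 + z^6 + z^9 + z^12) has coefficients 1,0,0,1,0,0,1,0,0,1 for degrees 0…9.
(1 + z^3 + z^6) has coefficients 1,0,0,1,0,0,1,0,0,0 for degrees 0…9.
Multiplying by (z + z^2 + z^3 + z^4 + z^5) gives running coefficients 0,1,1,1,2,2,1,2,2,1 for degrees 0…9.
Finally multiplying by (1 + z^3 + z^5 + z^6), the product of all factors after the first has coefficients 0,1,1,1,3,3,3,6,6,5 for degrees 0…9.
[z^9] = 1·5 + 1·3 + 1·1 + 1·0 = 9.

9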